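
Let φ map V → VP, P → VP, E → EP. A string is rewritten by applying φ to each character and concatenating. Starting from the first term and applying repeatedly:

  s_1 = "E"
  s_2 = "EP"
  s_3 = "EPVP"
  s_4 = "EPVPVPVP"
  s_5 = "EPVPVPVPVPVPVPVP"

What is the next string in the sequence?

EPVPVPVPVPVPVPVPVPVPVPVPVPVPVPVP

φ(EPVPVPVPVPVPVPVP) expands symbol-by-symbol to EP VP VP VP VP VP VP VP VP VP VP VP VP VP VP VP; joining the 16 pieces gives the next term.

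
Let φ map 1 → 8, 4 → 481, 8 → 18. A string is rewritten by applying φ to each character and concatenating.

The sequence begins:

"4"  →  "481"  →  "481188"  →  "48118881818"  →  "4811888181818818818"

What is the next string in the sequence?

48118881818188188188181881818818

Applying the rule to each of the 19 symbols of 4811888181818818818 gives the pieces 481 18 8 8 18 18 18 8 18 8 18 8 18 18 8 18 18 8 18, which concatenate to the answer.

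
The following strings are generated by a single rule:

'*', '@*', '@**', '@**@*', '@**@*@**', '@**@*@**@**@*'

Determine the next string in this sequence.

@**@*@**@**@*@**@*@**

Each term (from the third on) is the previous term followed by the one before it: term 3 = @*·* = @**.
Continuing: @**@*@**@**@* · @**@*@** gives term 7.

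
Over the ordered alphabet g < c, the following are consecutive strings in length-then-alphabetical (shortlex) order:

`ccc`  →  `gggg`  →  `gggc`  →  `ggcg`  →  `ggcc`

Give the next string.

The successor of ggcc increments the rightmost position that isn't already c and resets every position after it to g.

gcgg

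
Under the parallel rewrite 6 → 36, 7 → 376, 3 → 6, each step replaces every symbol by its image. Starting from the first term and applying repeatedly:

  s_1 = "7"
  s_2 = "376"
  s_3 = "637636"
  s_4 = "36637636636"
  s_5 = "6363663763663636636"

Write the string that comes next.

Applying the rule to each of the 19 symbols of 6363663763663636636 gives the pieces 36 6 36 6 36 36 6 376 36 6 36 36 6 36 6 36 36 6 36, which concatenate to the answer.

36636636366376366363663663636636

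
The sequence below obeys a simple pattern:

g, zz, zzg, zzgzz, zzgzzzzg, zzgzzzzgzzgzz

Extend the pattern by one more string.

This is a Fibonacci-style word recurrence s(k) = s(k−1)·s(k−2): e.g. zz·g = zzg.
Continuing: zzgzzzzgzzgzz · zzgzzzzg gives term 7.

zzgzzzzgzzgzzzzgzzzzg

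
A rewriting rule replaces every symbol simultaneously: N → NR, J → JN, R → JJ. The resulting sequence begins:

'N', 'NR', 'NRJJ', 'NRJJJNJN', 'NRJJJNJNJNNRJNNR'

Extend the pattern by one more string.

Rewriting the 16 symbols of NRJJJNJNJNNRJNNR one by one yields NR JJ JN JN JN NR JN NR JN NR NR JJ JN NR NR JJ; concatenated:

NRJJJNJNJNNRJNNRJNNRNRJJJNNRNRJJ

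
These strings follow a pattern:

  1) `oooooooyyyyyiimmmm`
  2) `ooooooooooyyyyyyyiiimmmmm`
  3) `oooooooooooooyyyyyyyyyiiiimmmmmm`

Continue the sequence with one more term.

ooooooooooooooooyyyyyyyyyyyiiiiimmmmmmm

Each string has the form o^{3n+1} y^{2n+1} i^{n} m^{n+2}, where the shown terms are n = 2, 3, 4.
For the next term, n = 5, so the run lengths are 16, 11, 5, 7.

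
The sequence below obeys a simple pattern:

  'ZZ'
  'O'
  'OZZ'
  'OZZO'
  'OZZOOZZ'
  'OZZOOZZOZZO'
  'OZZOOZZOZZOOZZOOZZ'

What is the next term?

Each term (from the third on) is the previous term followed by the one before it: term 3 = O·ZZ = OZZ.
So term 8 is OZZOOZZOZZOOZZOOZZ·OZZOOZZOZZO.

OZZOOZZOZZOOZZOOZZOZZOOZZOZZO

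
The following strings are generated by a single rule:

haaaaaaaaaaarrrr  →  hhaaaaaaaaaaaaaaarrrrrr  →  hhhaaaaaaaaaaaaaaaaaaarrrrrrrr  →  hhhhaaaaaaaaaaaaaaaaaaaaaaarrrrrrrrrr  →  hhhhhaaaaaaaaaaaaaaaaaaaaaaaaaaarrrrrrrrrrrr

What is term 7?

Reading off run lengths: h runs 1, 2, 3, 4, 5; a runs 11, 15, 19, 23, 27; r runs 4, 6, 8, 10, 12 — each is linear in n, where the shown terms are n = 2, 3, 4, 5, 6.
Setting n = 8 gives 7, 35, 16 characters in each block.

hhhhhhhaaaaaaaaaaaaaaaaaaaaaaaaaaaaaaaaaaarrrrrrrrrrrrrrrr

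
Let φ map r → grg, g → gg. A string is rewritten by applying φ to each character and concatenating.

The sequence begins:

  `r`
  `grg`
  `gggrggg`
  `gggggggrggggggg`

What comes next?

gggggggggggggggrggggggggggggggg

Applying the rule to each of the 15 symbols of gggggggrggggggg gives the pieces gg gg gg gg gg gg gg grg gg gg gg gg gg gg gg, which concatenate to the answer.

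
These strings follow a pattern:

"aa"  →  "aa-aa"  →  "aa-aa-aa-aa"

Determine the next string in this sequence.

s(k+1) = s(k)·-·s(k) — each term doubles the last with '-' between the halves.
Doubling aa-aa-aa-aa with '-' between the halves:

aa-aa-aa-aa-aa-aa-aa-aa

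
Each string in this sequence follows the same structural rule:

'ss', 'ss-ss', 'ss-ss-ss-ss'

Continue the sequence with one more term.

Each string is two copies of the previous one joined by '-'.
So the next term is two copies of ss-ss-ss-ss with '-' between the halves.

ss-ss-ss-ss-ss-ss-ss-ss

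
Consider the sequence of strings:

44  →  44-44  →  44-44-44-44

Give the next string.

s(k+1) = s(k)·-·s(k) — each term doubles the last with '-' between the halves.
One more doubling of 44-44-44-44 gives the answer.

44-44-44-44-44-44-44-44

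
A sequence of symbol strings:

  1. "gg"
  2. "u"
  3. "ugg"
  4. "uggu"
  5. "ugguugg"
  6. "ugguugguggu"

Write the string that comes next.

From term 3 onward, concatenate the last term with the second-to-last: u·gg = ugg, ugg·u = uggu, …
So term 7 is ugguugguggu·ugguugg.

ugguuggugguugguugg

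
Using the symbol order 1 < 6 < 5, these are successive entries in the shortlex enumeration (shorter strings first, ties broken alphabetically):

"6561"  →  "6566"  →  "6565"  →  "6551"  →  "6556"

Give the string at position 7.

Continuing the enumeration 2 steps past 6556: 6556 → 6555 → (answer).

5111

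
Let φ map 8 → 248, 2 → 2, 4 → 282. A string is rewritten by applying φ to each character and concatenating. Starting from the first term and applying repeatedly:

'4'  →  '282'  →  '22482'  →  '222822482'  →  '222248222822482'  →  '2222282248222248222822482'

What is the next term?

22222248222822482222282248222248222822482

Applying the rule to each of the 25 symbols of 2222282248222248222822482 gives the pieces 2 2 2 2 2 248 2 2 282 248 2 2 2 2 282 248 2 2 2 248 2 2 282 248 2, which concatenate to the answer.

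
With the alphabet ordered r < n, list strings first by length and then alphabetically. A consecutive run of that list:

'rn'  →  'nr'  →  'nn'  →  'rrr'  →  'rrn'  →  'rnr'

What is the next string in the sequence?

rnn

The successor of rnr increments the rightmost position that isn't already n and resets every position after it to r.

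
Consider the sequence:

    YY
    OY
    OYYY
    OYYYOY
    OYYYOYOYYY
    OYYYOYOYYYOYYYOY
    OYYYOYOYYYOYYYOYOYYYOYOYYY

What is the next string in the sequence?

This is a Fibonacci-style word recurrence s(k) = s(k−1)·s(k−2): e.g. OY·YY = OYYY.
Continuing: OYYYOYOYYYOYYYOYOYYYOYOYYY · OYYYOYOYYYOYYYOY gives term 8.

OYYYOYOYYYOYYYOYOYYYOYOYYYOYYYOYOYYYOYYYOY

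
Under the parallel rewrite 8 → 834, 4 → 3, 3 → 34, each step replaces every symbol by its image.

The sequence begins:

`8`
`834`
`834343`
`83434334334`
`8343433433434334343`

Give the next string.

Rewriting the 19 symbols of 8343433433434334343 one by one yields 834 34 3 34 3 34 34 3 34 34 3 34 3 34 34 3 34 3 34; concatenated:

83434334334343343433433434334334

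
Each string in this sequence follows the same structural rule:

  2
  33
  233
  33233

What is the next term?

23333233

Each term (from the third on) is the two preceding terms concatenated in order: term 3 = 2·33 = 233.
So term 5 is 233·33233.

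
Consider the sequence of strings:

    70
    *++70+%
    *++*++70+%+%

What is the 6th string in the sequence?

*++*++*++*++*++70+%+%+%+%+%

s(k+1) = *++·s(k)·+%, so each term gains *++ as a prefix and +% as a suffix.
From *++*++70+%+%, 3 further steps: *++*++70+%+% → *++*++*++70+%+%+% → *++*++*++*++70+%+%+%+% → (answer).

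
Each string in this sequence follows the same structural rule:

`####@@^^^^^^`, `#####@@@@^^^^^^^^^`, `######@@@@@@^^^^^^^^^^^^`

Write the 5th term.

Term n consists of n+3 #'s, followed by 2n @'s, followed by 3n+3 ^'s (n = 1, 2, …).
For term 5, n = 5, so the run lengths are 8, 10, 18.

########@@@@@@@@@@^^^^^^^^^^^^^^^^^^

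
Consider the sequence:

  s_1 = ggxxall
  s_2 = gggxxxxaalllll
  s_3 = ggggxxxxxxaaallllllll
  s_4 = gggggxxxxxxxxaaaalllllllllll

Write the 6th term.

gggggggxxxxxxxxxxxxaaaaaalllllllllllllllll

Term n consists of n+1 g's, followed by 2n x's, followed by n a's, followed by 3n-1 l's (n = 1, 2, …).
At n = 6 the blocks have lengths 7, 12, 6, 17.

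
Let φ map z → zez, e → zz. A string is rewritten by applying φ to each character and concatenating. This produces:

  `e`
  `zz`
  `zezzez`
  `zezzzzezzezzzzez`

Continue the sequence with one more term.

φ(zezzzzezzezzzzez) expands symbol-by-symbol to zez zz zez zez zez zez zz zez zez zz zez zez zez zez zz zez; joining the 16 pieces gives the next term.

zezzzzezzezzezzezzzzezzezzzzezzezzezzezzzzez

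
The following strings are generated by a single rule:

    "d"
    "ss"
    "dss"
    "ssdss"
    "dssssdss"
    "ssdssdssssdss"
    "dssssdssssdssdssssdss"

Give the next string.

ssdssdssssdssdssssdssssdssdssssdss

Each term (from the third on) is the two preceding terms concatenated in order: term 3 = d·ss = dss.
The next term joins ssdssdssssdss and dssssdssssdssdssssdss.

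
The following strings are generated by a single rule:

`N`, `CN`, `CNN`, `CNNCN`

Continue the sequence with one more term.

CNNCNCNN

This is a Fibonacci-style word recurrence s(k) = s(k−1)·s(k−2): e.g. CN·N = CNN.
So term 5 is CNNCN·CNN.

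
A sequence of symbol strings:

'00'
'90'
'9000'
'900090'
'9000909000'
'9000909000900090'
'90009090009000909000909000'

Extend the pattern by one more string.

900090900090009090009090009000909000900090

Each term (from the third on) is the previous term followed by the one before it: term 3 = 90·00 = 9000.
The next term joins 90009090009000909000909000 and 9000909000900090.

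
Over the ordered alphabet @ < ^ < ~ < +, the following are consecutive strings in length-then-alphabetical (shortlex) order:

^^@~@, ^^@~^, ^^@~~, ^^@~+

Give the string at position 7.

Continuing the enumeration 3 steps past ^^@~+: ^^@~+ → ^^@+@ → ^^@+^ → (answer).

^^@+~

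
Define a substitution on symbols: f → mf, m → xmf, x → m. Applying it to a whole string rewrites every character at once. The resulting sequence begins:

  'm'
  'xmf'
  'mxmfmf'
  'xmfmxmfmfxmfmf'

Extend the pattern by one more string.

Rewriting the 14 symbols of xmfmxmfmfxmfmf one by one yields m xmf mf xmf m xmf mf xmf mf m xmf mf xmf mf; concatenated:

mxmfmfxmfmxmfmfxmfmfmxmfmfxmfmf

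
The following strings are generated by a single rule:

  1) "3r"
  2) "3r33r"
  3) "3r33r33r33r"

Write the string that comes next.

3r33r33r33r33r33r33r33r

Each string is two copies of the previous one joined by '3'.
So the next term is two copies of 3r33r33r33r with '3' between the halves.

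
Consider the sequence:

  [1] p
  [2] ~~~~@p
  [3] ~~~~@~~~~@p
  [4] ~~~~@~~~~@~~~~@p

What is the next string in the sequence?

Each term is the previous one with ~~~~@ prepended.
Applying this once more to ~~~~@~~~~@~~~~@p:

~~~~@~~~~@~~~~@~~~~@p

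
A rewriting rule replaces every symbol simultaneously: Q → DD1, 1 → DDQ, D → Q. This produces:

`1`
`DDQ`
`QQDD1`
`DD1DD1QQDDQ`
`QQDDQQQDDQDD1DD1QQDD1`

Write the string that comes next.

DD1DD1QQDD1DD1DD1QQDD1QQDDQQQDDQDD1DD1QQDDQ

Replace each of the 21 characters of QQDDQQQDDQDD1DD1QQDD1 in place — DD1 DD1 Q Q DD1 DD1 DD1 Q Q DD1 Q Q DDQ Q Q DDQ DD1 DD1 Q Q DDQ — and concatenate.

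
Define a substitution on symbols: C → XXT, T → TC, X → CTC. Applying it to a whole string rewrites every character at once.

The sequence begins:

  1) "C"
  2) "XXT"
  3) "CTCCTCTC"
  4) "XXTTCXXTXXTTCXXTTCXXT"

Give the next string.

Applying the rule to each of the 21 symbols of XXTTCXXTXXTTCXXTTCXXT gives the pieces CTC CTC TC TC XXT CTC CTC TC CTC CTC TC TC XXT CTC CTC TC TC XXT CTC CTC TC, which concatenate to the answer.

CTCCTCTCTCXXTCTCCTCTCCTCCTCTCTCXXTCTCCTCTCTCXXTCTCCTCTC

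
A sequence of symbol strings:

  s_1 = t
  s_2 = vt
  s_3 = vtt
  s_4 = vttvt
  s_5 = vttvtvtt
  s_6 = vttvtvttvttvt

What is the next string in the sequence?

This is a Fibonacci-style word recurrence s(k) = s(k−1)·s(k−2): e.g. vt·t = vtt.
The next term joins vttvtvttvttvt and vttvtvtt.

vttvtvttvttvtvttvtvtt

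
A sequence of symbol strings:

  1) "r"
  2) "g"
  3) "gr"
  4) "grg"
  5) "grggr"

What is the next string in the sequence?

grggrgrg

Each term (from the third on) is the previous term followed by the one before it: term 3 = g·r = gr.
Continuing: grggr · grg gives term 6.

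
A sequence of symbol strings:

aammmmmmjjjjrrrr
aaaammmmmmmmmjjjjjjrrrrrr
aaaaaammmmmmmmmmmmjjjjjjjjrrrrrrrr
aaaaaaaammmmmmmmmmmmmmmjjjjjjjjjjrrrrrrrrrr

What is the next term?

Term n consists of 2n-2 a's, followed by 3n m's, followed by 2n j's, followed by 2n r's, where the shown terms are n = 2, 3, 4, 5.
For the next term, n = 6, so the run lengths are 10, 18, 12, 12.

aaaaaaaaaammmmmmmmmmmmmmmmmmjjjjjjjjjjjjrrrrrrrrrrrr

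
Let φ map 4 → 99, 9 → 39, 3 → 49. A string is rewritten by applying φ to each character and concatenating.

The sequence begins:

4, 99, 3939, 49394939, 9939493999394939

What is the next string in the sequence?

39394939993949393939493999394939

Applying the rule to each of the 16 symbols of 9939493999394939 gives the pieces 39 39 49 39 99 39 49 39 39 39 49 39 99 39 49 39, which concatenate to the answer.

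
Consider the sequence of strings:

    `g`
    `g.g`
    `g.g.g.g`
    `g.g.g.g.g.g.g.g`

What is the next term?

g.g.g.g.g.g.g.g.g.g.g.g.g.g.g.g

Each string is two copies of the previous one joined by '.'.
So the next term is two copies of g.g.g.g.g.g.g.g with '.' between the halves.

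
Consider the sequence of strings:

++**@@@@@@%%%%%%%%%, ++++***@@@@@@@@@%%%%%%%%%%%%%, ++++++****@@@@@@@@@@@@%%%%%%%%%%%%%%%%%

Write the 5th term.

++++++++++******@@@@@@@@@@@@@@@@@@%%%%%%%%%%%%%%%%%%%%%%%%%

Term n consists of 2n-2 +'s, followed by n *'s, followed by 3n @'s, followed by 4n+1 %'s, where the shown terms are n = 2, 3, 4.
At n = 6 the blocks have lengths 10, 6, 18, 25.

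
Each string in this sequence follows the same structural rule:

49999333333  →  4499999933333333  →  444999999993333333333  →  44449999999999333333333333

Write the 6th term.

Each string has the form 4^{n-1} 9^{2n} 3^{2n+2}, where the shown terms are n = 2, 3, 4, 5.
For term 6, n = 7, so the run lengths are 6, 14, 16.

444444999999999999993333333333333333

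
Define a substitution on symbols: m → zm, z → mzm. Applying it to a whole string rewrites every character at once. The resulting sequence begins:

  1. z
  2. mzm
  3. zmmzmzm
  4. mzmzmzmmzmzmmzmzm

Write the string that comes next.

zmmzmzmmzmzmmzmzmzmmzmzmmzmzmzmmzmzmmzmzm

Replace each of the 17 characters of mzmzmzmmzmzmmzmzm in place — zm mzm zm mzm zm mzm zm zm mzm zm mzm zm zm mzm zm mzm zm — and concatenate.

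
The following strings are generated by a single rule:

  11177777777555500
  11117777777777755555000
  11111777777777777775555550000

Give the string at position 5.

11111117777777777777777777755555555000000

The n-th term is n+1 1's then 3n+2 7's then n+2 5's then n 0's, where the shown terms are n = 2, 3, 4.
At n = 6 the blocks have lengths 7, 20, 8, 6.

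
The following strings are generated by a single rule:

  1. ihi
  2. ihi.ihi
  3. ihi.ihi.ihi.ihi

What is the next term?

ihi.ihi.ihi.ihi.ihi.ihi.ihi.ihi

Every step duplicates the string with '.' between the halves.
So the next term is two copies of ihi.ihi.ihi.ihi with '.' between the halves.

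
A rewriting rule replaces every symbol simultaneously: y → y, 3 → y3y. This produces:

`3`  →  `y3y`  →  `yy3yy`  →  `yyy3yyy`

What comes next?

yyyy3yyyy

Expanding yyy3yyy: y→y, y→y, y→y, 3→y3y, y→y, y→y, y→y. Concatenated: y y y y3y y y y.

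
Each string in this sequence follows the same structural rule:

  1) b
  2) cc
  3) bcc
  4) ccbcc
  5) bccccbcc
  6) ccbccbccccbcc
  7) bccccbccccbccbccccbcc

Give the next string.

Each term (from the third on) is the two preceding terms concatenated in order: term 3 = b·cc = bcc.
So term 8 is ccbccbccccbcc·bccccbccccbccbccccbcc.

ccbccbccccbccbccccbccccbccbccccbcc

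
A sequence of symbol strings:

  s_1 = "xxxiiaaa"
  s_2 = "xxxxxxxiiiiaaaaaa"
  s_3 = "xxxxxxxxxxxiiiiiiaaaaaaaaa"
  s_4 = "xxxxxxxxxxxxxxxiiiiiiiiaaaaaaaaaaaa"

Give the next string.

xxxxxxxxxxxxxxxxxxxiiiiiiiiiiaaaaaaaaaaaaaaa

Each string has the form x^{4n-1} i^{2n} a^{3n} (n = 1, 2, …).
Setting n = 5 gives 19, 10, 15 characters in each block.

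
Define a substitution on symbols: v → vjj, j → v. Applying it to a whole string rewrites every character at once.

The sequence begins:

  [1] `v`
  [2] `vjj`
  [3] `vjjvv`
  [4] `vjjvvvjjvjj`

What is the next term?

vjjvvvjjvjjvjjvvvjjvv

Expanding vjjvvvjjvjj: v→vjj, j→v, j→v, v→vjj, v→vjj, v→vjj, j→v, j→v, v→vjj, j→v, j→v. Concatenated: vjj v v vjj vjj vjj v v vjj v v.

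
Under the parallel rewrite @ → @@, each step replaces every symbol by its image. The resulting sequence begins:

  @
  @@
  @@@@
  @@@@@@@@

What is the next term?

@@@@@@@@@@@@@@@@

Expanding @@@@@@@@: @→@@, @→@@, @→@@, @→@@, @→@@, @→@@, @→@@, @→@@. Concatenated: @@ @@ @@ @@ @@ @@ @@ @@.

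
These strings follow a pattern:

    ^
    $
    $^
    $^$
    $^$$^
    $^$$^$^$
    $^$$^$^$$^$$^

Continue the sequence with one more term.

Each term (from the third on) is the previous term followed by the one before it: term 3 = $·^ = $^.
Continuing: $^$$^$^$$^$$^ · $^$$^$^$ gives term 8.

$^$$^$^$$^$$^$^$$^$^$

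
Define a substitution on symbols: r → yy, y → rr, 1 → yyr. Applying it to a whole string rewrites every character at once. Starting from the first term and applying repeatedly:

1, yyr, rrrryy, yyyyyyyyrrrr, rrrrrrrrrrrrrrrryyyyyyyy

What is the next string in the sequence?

Rewriting the 24 symbols of rrrrrrrrrrrrrrrryyyyyyyy one by one yields yy yy yy yy yy yy yy yy yy yy yy yy yy yy yy yy rr rr rr rr rr rr rr rr; concatenated:

yyyyyyyyyyyyyyyyyyyyyyyyyyyyyyyyrrrrrrrrrrrrrrrr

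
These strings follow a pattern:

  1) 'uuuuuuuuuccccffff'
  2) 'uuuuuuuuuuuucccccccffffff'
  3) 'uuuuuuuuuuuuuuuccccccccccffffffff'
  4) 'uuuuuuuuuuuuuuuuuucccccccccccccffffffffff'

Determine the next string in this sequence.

uuuuuuuuuuuuuuuuuuuuuccccccccccccccccffffffffffff

Each string has the form u^{3n+3} c^{3n-2} f^{2n}, where the shown terms are n = 2, 3, 4, 5.
At n = 6 the blocks have lengths 21, 16, 12.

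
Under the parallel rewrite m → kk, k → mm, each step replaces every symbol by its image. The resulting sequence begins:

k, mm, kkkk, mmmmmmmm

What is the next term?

kkkkkkkkkkkkkkkk

Rewriting each symbol of mmmmmmmm: m→kk, m→kk, m→kk, m→kk, m→kk, m→kk, m→kk, m→kk, which concatenates to kk kk kk kk kk kk kk kk.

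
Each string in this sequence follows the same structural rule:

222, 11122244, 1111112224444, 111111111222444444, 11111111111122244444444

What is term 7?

111111111111111111222444444444444

s(k+1) = 111·s(k)·44, so each term gains 111 as a prefix and 44 as a suffix.
From 11111111111122244444444, 2 further steps: 11111111111122244444444 → 1111111111111112224444444444 → (answer).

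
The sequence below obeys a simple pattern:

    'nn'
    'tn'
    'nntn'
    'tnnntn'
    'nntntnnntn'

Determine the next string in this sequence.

tnnntnnntntnnntn

This is a Fibonacci-style word recurrence s(k) = s(k−2)·s(k−1): e.g. nn·tn = nntn.
Continuing: tnnntn · nntntnnntn gives term 6.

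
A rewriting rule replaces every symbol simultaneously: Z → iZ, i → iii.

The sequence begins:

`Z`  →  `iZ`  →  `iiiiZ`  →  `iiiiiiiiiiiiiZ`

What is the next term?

Applying the rule to each of the 14 symbols of iiiiiiiiiiiiiZ gives the pieces iii iii iii iii iii iii iii iii iii iii iii iii iii iZ, which concatenate to the answer.

iiiiiiiiiiiiiiiiiiiiiiiiiiiiiiiiiiiiiiiiZ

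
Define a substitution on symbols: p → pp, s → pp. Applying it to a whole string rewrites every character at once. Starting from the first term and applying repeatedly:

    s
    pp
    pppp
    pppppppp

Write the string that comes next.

Rewriting each symbol of pppppppp: p→pp, p→pp, p→pp, p→pp, p→pp, p→pp, p→pp, p→pp, which concatenates to pp pp pp pp pp pp pp pp.

pppppppppppppppp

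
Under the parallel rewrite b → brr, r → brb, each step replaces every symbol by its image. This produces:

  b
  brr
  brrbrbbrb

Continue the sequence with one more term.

Rewriting each symbol of brrbrbbrb: b→brr, r→brb, r→brb, b→brr, r→brb, b→brr, b→brr, r→brb, b→brr, which concatenates to brr brb brb brr brb brr brr brb brr.

brrbrbbrbbrrbrbbrrbrrbrbbrr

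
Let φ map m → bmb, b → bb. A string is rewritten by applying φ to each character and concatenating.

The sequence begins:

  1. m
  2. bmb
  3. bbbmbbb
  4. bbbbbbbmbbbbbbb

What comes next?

Replace each of the 15 characters of bbbbbbbmbbbbbbb in place — bb bb bb bb bb bb bb bmb bb bb bb bb bb bb bb — and concatenate.

bbbbbbbbbbbbbbbmbbbbbbbbbbbbbbb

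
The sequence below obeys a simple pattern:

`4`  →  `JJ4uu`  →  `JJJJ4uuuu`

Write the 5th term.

s(k+1) = JJ·s(k)·uu, so each term gains JJ as a prefix and uu as a suffix.
From JJJJ4uuuu, 2 further steps: JJJJ4uuuu → JJJJJJ4uuuuuu → (answer).

JJJJJJJJ4uuuuuuuu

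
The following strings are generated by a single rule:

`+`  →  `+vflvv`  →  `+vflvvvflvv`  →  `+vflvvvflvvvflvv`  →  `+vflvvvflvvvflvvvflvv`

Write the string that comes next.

The strings grow by a fixed suffix vflvv each time.
One more step from +vflvvvflvvvflvvvflvv gives the answer.

+vflvvvflvvvflvvvflvvvflvv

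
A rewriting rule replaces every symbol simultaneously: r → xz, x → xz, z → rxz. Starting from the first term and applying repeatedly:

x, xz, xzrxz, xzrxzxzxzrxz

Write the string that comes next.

xzrxzxzxzrxzxzrxzxzrxzxzxzrxz

Rewriting each symbol of xzrxzxzxzrxz: x→xz, z→rxz, r→xz, x→xz, z→rxz, x→xz, z→rxz, x→xz, z→rxz, r→xz, x→xz, z→rxz, which concatenates to xz rxz xz xz rxz xz rxz xz rxz xz xz rxz.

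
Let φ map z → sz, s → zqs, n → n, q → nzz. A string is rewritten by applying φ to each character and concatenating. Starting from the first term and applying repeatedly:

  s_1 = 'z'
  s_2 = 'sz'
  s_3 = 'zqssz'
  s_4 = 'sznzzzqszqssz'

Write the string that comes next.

zqssznszszsznzzzqssznzzzqszqssz

φ(sznzzzqszqssz) expands symbol-by-symbol to zqs sz n sz sz sz nzz zqs sz nzz zqs zqs sz; joining the 13 pieces gives the next term.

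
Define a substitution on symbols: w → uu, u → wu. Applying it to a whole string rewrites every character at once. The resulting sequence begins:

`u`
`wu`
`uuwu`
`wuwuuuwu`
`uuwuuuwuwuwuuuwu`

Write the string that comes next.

wuwuuuwuwuwuuuwuuuwuuuwuwuwuuuwu

φ(uuwuuuwuwuwuuuwu) expands symbol-by-symbol to wu wu uu wu wu wu uu wu uu wu uu wu wu wu uu wu; joining the 16 pieces gives the next term.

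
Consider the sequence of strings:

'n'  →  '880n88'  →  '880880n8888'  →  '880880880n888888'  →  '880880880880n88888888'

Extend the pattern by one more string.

Every step adds 880 to the front and 88 to the end of the previous string.
One more step from 880880880880n88888888 gives the answer.

880880880880880n8888888888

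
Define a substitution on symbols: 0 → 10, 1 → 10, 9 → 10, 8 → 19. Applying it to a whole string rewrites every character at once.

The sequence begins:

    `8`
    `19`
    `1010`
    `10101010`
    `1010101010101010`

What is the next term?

10101010101010101010101010101010

φ(1010101010101010) expands symbol-by-symbol to 10 10 10 10 10 10 10 10 10 10 10 10 10 10 10 10; joining the 16 pieces gives the next term.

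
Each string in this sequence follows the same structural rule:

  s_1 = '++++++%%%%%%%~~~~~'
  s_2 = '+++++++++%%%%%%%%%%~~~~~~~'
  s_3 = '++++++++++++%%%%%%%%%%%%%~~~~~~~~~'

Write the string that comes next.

Reading off run lengths: + runs 6, 9, 12; % runs 7, 10, 13; ~ runs 5, 7, 9 — each is linear in n, where the shown terms are n = 2, 3, 4.
For the next term, n = 5, so the run lengths are 15, 16, 11.

+++++++++++++++%%%%%%%%%%%%%%%%~~~~~~~~~~~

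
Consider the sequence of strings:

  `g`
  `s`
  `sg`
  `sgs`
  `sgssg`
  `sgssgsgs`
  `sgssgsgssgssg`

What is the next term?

sgssgsgssgssgsgssgsgs

Each term (from the third on) is the previous term followed by the one before it: term 3 = s·g = sg.
So term 8 is sgssgsgssgssg·sgssgsgs.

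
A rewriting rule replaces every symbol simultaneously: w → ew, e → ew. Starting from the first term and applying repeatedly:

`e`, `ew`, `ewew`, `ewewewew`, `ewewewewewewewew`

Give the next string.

Applying the rule to each of the 16 symbols of ewewewewewewewew gives the pieces ew ew ew ew ew ew ew ew ew ew ew ew ew ew ew ew, which concatenate to the answer.

ewewewewewewewewewewewewewewewew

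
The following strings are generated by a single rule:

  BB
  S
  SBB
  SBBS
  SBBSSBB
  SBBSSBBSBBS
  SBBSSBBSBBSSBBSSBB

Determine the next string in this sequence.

This is a Fibonacci-style word recurrence s(k) = s(k−1)·s(k−2): e.g. S·BB = SBB.
Continuing: SBBSSBBSBBSSBBSSBB · SBBSSBBSBBS gives term 8.

SBBSSBBSBBSSBBSSBBSBBSSBBSBBS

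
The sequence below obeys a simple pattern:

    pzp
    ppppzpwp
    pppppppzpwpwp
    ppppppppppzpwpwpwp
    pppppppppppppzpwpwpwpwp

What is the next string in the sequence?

ppppppppppppppppzpwpwpwpwpwp

s(k+1) = ppp·s(k)·wp, so each term gains ppp as a prefix and wp as a suffix.
So the next term is ppp·pppppppppppppzpwpwpwpwp·wp.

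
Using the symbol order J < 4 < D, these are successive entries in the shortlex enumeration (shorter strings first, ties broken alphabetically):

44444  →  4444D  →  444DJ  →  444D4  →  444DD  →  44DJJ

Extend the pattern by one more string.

Treat 44DJJ as a base-3 numeral over the given alphabet and add one, carrying through any trailing D's.

44DJ4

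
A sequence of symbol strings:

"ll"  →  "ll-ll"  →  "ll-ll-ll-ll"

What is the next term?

ll-ll-ll-ll-ll-ll-ll-ll

Every step duplicates the string with '-' between the halves.
One more doubling of ll-ll-ll-ll gives the answer.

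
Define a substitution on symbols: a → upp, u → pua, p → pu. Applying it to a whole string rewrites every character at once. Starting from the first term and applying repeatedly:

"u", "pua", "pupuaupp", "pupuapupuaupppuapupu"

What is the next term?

pupuapupuaupppupuapupuaupppuapupupupuaupppupuapupua

φ(pupuapupuaupppuapupu) expands symbol-by-symbol to pu pua pu pua upp pu pua pu pua upp pua pu pu pu pua upp pu pua pu pua; joining the 20 pieces gives the next term.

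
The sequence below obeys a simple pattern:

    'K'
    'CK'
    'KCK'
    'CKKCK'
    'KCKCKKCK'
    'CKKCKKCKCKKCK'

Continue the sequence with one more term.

This is a Fibonacci-style word recurrence s(k) = s(k−2)·s(k−1): e.g. K·CK = KCK.
The next term joins KCKCKKCK and CKKCKKCKCKKCK.

KCKCKKCKCKKCKKCKCKKCK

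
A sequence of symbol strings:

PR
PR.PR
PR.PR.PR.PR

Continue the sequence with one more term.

Each string is two copies of the previous one joined by '.'.
One more doubling of PR.PR.PR.PR gives the answer.

PR.PR.PR.PR.PR.PR.PR.PR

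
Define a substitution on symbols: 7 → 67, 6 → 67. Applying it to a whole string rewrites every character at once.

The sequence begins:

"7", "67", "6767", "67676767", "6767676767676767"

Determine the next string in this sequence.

Rewriting the 16 symbols of 6767676767676767 one by one yields 67 67 67 67 67 67 67 67 67 67 67 67 67 67 67 67; concatenated:

67676767676767676767676767676767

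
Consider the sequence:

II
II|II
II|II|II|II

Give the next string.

Each string is two copies of the previous one joined by '|'.
Doubling II|II|II|II with '|' between the halves:

II|II|II|II|II|II|II|II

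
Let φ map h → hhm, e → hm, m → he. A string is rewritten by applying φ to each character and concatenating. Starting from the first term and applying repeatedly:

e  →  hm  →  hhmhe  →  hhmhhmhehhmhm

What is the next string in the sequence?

φ(hhmhhmhehhmhm) expands symbol-by-symbol to hhm hhm he hhm hhm he hhm hm hhm hhm he hhm he; joining the 13 pieces gives the next term.

hhmhhmhehhmhhmhehhmhmhhmhhmhehhmhe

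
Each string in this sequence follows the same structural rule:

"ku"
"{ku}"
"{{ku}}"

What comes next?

Every step adds { to the front and } to the end of the previous string.
Applying this once more to {{ku}}:

{{{ku}}}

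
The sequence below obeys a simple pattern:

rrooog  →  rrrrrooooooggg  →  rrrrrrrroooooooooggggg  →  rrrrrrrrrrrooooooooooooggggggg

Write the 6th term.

rrrrrrrrrrrrrrrrrooooooooooooooooooggggggggggg

Each string has the form r^{3n-1} o^{3n} g^{2n-1} (n = 1, 2, …).
Setting n = 6 gives 17, 18, 11 characters in each block.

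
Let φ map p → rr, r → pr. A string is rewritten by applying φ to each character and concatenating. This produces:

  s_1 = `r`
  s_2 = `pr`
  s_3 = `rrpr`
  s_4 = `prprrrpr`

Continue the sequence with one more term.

Apply φ to prprrrpr symbol by symbol: p→rr, r→pr, p→rr, r→pr, r→pr, r→pr, p→rr, r→pr; joined: rr pr rr pr pr pr rr pr.

rrprrrprprprrrpr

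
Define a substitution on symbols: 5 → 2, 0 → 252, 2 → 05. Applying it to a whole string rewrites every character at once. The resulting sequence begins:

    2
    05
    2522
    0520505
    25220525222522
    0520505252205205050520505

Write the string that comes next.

Applying the rule to each of the 25 symbols of 0520505252205205050520505 gives the pieces 252 2 05 252 2 252 2 05 2 05 05 252 2 05 252 2 252 2 252 2 05 252 2 252 2, which concatenate to the answer.

2522052522252205205052522052522252225220525222522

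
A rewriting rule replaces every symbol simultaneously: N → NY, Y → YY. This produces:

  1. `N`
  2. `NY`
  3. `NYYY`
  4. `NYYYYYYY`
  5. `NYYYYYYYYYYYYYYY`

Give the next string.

Applying the rule to each of the 16 symbols of NYYYYYYYYYYYYYYY gives the pieces NY YY YY YY YY YY YY YY YY YY YY YY YY YY YY YY, which concatenate to the answer.

NYYYYYYYYYYYYYYYYYYYYYYYYYYYYYYY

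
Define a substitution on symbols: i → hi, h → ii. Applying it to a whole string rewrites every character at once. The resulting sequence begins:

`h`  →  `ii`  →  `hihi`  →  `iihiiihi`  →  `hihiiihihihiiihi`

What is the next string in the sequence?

iihiiihihihiiihiiihiiihihihiiihi

Replace each of the 16 characters of hihiiihihihiiihi in place — ii hi ii hi hi hi ii hi ii hi ii hi hi hi ii hi — and concatenate.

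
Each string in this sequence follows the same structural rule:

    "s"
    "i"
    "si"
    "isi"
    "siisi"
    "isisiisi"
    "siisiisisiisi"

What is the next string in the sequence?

Each term (from the third on) is the two preceding terms concatenated in order: term 3 = s·i = si.
Continuing: isisiisi · siisiisisiisi gives term 8.

isisiisisiisiisisiisi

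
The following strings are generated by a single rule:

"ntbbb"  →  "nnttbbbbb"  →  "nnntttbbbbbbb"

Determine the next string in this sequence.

nnnnttttbbbbbbbbb

The n-th term is n n's then n t's then 2n+1 b's (n = 1, 2, …).
For the next term, n = 4, so the run lengths are 4, 4, 9.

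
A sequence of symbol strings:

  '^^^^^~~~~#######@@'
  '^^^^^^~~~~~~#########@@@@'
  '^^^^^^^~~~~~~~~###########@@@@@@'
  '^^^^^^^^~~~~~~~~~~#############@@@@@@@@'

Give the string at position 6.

^^^^^^^^^^~~~~~~~~~~~~~~#################@@@@@@@@@@@@

Reading off run lengths: ^ runs 5, 6, 7, 8; ~ runs 4, 6, 8, 10; # runs 7, 9, 11, 13; @ runs 2, 4, 6, 8 — each is linear in n, where the shown terms are n = 2, 3, 4, 5.
At n = 7 the blocks have lengths 10, 14, 17, 12.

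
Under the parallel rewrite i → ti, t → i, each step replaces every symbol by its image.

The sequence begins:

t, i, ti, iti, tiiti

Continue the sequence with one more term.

ititiiti

Rewriting each symbol of tiiti: t→i, i→ti, i→ti, t→i, i→ti, which concatenates to i ti ti i ti.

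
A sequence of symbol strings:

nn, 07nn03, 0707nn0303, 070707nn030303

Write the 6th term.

0707070707nn0303030303

s(k+1) = 07·s(k)·03, so each term gains 07 as a prefix and 03 as a suffix.
From 070707nn030303, 2 further steps: 070707nn030303 → 07070707nn03030303 → (answer).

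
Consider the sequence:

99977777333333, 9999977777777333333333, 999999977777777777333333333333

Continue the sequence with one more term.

99999999977777777777777333333333333333

Each string has the form 9^{2n+1} 7^{3n+2} 3^{3n+3} (n = 1, 2, …).
At n = 4 the blocks have lengths 9, 14, 15.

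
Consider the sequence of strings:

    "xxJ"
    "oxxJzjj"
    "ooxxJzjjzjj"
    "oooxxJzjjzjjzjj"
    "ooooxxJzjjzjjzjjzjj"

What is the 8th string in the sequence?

Each term wraps the previous one in o on the left and zjj on the right.
From ooooxxJzjjzjjzjjzjj, 3 further steps: ooooxxJzjjzjjzjjzjj → oooooxxJzjjzjjzjjzjjzjj → ooooooxxJzjjzjjzjjzjjzjjzjj → (answer).

oooooooxxJzjjzjjzjjzjjzjjzjjzjj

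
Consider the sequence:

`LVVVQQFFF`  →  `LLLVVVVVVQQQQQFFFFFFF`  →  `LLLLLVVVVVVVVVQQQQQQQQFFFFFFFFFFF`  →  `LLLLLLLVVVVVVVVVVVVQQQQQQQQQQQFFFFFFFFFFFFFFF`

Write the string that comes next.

LLLLLLLLLVVVVVVVVVVVVVVVQQQQQQQQQQQQQQFFFFFFFFFFFFFFFFFFF

Term n consists of 2n-1 L's, followed by 3n V's, followed by 3n-1 Q's, followed by 4n-1 F's (n = 1, 2, …).
At n = 5 the blocks have lengths 9, 15, 14, 19.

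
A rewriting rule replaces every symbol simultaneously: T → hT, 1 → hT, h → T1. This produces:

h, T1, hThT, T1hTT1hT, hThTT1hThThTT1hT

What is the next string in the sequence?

T1hTT1hThThTT1hTT1hTT1hThThTT1hT

φ(hThTT1hThThTT1hT) expands symbol-by-symbol to T1 hT T1 hT hT hT T1 hT T1 hT T1 hT hT hT T1 hT; joining the 16 pieces gives the next term.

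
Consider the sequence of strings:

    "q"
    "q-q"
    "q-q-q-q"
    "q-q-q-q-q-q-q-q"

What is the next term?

q-q-q-q-q-q-q-q-q-q-q-q-q-q-q-q

Each string is two copies of the previous one joined by '-'.
One more doubling of q-q-q-q-q-q-q-q gives the answer.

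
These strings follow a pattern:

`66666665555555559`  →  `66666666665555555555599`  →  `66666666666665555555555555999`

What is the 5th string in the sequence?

The n-th term is 3n-2 6's then 2n+3 5's then n-2 9's, where the shown terms are n = 3, 4, 5.
For term 5, n = 7, so the run lengths are 19, 17, 5.

66666666666666666665555555555555555599999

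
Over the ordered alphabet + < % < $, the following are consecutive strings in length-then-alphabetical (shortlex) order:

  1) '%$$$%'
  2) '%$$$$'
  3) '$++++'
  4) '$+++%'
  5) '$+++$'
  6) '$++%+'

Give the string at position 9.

Stepping forward 3 times from $++%+: $++%+ → $++%% → $++%$, then the target.

$++$+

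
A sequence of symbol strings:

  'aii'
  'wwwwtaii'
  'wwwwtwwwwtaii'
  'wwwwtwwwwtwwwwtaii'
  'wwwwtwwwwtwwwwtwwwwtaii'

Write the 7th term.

Each term is the previous one with wwwwt prepended.
From wwwwtwwwwtwwwwtwwwwtaii, 2 further steps: wwwwtwwwwtwwwwtwwwwtaii → wwwwtwwwwtwwwwtwwwwtwwwwtaii → (answer).

wwwwtwwwwtwwwwtwwwwtwwwwtwwwwtaii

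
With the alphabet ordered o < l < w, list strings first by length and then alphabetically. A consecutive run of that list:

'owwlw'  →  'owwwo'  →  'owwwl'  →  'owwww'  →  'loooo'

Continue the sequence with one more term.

loool

Treat loooo as a base-3 numeral over the given alphabet and add one, carrying through any trailing w's.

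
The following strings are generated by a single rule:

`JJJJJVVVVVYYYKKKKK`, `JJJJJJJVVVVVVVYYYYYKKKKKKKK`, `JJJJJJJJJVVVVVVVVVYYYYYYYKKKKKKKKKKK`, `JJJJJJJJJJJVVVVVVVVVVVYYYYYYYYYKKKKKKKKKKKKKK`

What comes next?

JJJJJJJJJJJJJVVVVVVVVVVVVVYYYYYYYYYYYKKKKKKKKKKKKKKKKK

Each string has the form J^{2n+1} V^{2n+1} Y^{2n-1} K^{3n-1}, where the shown terms are n = 2, 3, 4, 5.
For the next term, n = 6, so the run lengths are 13, 13, 11, 17.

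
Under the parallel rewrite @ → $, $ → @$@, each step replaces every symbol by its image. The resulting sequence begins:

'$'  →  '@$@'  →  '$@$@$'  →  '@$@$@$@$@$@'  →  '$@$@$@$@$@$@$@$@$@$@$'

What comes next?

Rewriting the 21 symbols of $@$@$@$@$@$@$@$@$@$@$ one by one yields @$@ $ @$@ $ @$@ $ @$@ $ @$@ $ @$@ $ @$@ $ @$@ $ @$@ $ @$@ $ @$@; concatenated:

@$@$@$@$@$@$@$@$@$@$@$@$@$@$@$@$@$@$@$@$@$@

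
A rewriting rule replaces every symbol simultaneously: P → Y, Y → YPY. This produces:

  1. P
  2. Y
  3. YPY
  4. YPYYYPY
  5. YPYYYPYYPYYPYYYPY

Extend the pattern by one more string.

Replace each of the 17 characters of YPYYYPYYPYYPYYYPY in place — YPY Y YPY YPY YPY Y YPY YPY Y YPY YPY Y YPY YPY YPY Y YPY — and concatenate.

YPYYYPYYPYYPYYYPYYPYYYPYYPYYYPYYPYYPYYYPY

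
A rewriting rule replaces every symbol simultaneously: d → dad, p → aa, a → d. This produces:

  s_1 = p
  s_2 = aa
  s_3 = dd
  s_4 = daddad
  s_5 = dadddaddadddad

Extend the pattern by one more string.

Replace each of the 14 characters of dadddaddadddad in place — dad d dad dad dad d dad dad d dad dad dad d dad — and concatenate.

dadddaddaddadddaddadddaddaddadddad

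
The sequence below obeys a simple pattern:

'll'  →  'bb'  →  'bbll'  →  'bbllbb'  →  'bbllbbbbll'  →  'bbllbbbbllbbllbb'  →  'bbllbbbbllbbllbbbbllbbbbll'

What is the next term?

bbllbbbbllbbllbbbbllbbbbllbbllbbbbllbbllbb

This is a Fibonacci-style word recurrence s(k) = s(k−1)·s(k−2): e.g. bb·ll = bbll.
The next term joins bbllbbbbllbbllbbbbllbbbbll and bbllbbbbllbbllbb.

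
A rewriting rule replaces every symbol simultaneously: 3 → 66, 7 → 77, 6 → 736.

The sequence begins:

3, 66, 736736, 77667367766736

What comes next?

Applying the rule to each of the 14 symbols of 77667367766736 gives the pieces 77 77 736 736 77 66 736 77 77 736 736 77 66 736, which concatenate to the answer.

7777736736776673677777367367766736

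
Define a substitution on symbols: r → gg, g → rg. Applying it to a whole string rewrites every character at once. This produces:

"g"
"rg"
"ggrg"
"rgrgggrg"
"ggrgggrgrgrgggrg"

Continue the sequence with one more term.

rgrgggrgrgrgggrgggrgggrgrgrgggrg

Replace each of the 16 characters of ggrgggrgrgrgggrg in place — rg rg gg rg rg rg gg rg gg rg gg rg rg rg gg rg — and concatenate.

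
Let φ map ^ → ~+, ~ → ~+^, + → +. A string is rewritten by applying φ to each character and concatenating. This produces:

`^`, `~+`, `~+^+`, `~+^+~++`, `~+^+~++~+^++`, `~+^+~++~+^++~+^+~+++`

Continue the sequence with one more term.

Replace each of the 20 characters of ~+^+~++~+^++~+^+~+++ in place — ~+^ + ~+ + ~+^ + + ~+^ + ~+ + + ~+^ + ~+ + ~+^ + + + — and concatenate.

~+^+~++~+^++~+^+~+++~+^+~++~+^+++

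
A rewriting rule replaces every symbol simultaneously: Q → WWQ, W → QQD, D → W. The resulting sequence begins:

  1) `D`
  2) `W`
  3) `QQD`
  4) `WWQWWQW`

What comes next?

Apply φ to WWQWWQW symbol by symbol: W→QQD, W→QQD, Q→WWQ, W→QQD, W→QQD, Q→WWQ, W→QQD; joined: QQD QQD WWQ QQD QQD WWQ QQD.

QQDQQDWWQQQDQQDWWQQQD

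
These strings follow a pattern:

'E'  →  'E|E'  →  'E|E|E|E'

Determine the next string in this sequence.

Each string is two copies of the previous one joined by '|'.
So the next term is two copies of E|E|E|E with '|' between the halves.

E|E|E|E|E|E|E|E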